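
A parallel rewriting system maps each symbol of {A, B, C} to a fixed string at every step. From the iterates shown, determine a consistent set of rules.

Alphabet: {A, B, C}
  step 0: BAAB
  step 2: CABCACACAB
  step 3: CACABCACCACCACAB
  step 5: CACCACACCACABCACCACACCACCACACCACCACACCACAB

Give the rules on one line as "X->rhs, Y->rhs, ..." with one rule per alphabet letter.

  step 2 ⇒ step 3: CABCACACAB ⇒ CA·C·AB·CA·C·CA·C·CA·C·AB
    A ↦ C
    B ↦ AB
    C ↦ CA

A->C, B->AB, C->CA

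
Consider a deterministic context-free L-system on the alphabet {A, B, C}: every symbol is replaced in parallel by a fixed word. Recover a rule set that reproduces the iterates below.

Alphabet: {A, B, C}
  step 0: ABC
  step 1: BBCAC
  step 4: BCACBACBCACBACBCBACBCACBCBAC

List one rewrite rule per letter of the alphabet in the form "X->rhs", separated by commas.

  step 0 ⇒ step 1: ABC ⇒ B·BC·AC
    A ↦ B
    B ↦ BC
    C ↦ AC

A->B, B->BC, C->AC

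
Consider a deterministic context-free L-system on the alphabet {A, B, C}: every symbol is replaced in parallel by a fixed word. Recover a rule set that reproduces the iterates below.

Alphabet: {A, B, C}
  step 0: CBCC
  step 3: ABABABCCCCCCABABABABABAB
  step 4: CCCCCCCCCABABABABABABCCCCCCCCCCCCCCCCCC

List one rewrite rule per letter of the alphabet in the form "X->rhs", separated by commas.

  step 3 ⇒ step 4: ABABABCCCCCCABABABABABAB ⇒ C·CC·C·CC·C·CC·AB·AB·AB·AB·AB·AB·C·CC·C·CC·C·CC·C·CC·C·CC·C·CC
    A ↦ C
    B ↦ CC
    C ↦ AB

A->C, B->CC, C->AB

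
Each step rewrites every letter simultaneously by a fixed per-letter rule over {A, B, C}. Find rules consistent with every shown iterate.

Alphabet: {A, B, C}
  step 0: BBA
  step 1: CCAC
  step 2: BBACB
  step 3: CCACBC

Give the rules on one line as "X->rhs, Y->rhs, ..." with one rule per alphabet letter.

  step 2 ⇒ step 3: BBACB ⇒ C·C·AC·B·C
    A ↦ AC
    B ↦ C
    C ↦ B

A->AC, B->C, C->B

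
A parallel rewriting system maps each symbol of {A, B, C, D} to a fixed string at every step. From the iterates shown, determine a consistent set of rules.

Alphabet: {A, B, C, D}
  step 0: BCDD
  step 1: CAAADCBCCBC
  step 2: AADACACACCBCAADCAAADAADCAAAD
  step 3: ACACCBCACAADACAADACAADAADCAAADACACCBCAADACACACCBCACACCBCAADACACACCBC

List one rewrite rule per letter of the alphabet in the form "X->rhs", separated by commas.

  step 2 ⇒ step 3: AADACACACCBCAADCAAADAADCAAAD ⇒ AC·AC·CBC·AC·AAD·AC·AAD·AC·AAD·AAD·CA·AAD·AC·AC·CBC·AAD·AC·AC·AC·CBC·AC·AC·CBC·AAD·AC·AC·AC·CBC
    A ↦ AC
    B ↦ CA
    C ↦ AAD
    D ↦ CBC

A->AC, B->CA, C->AAD, D->CBC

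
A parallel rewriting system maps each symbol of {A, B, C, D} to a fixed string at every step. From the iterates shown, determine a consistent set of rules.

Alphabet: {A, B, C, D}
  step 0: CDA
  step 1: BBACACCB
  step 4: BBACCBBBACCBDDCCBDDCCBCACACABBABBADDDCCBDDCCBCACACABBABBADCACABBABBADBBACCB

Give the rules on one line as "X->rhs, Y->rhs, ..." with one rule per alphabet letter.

A->CCB, B->D, C->BBA, D->CA

  step 0 ⇒ step 1: CDA ⇒ BBA·CA·CCB
    A ↦ CCB
    C ↦ BBA
    D ↦ CA
    B ↦ D  (constrained at step 1)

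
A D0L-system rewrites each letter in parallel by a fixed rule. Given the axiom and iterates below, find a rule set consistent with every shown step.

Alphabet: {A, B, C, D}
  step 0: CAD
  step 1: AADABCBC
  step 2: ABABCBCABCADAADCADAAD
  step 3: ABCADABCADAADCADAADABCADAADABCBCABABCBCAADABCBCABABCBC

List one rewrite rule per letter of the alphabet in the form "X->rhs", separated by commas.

  step 2 ⇒ step 3: ABABCBCABCADAADCADAAD ⇒ AB·CAD·AB·CAD·AAD·CAD·AAD·AB·CAD·AAD·AB·CBC·AB·AB·CBC·AAD·AB·CBC·AB·AB·CBC
    A ↦ AB
    B ↦ CAD
    C ↦ AAD
    D ↦ CBC

A->AB, B->CAD, C->AAD, D->CBC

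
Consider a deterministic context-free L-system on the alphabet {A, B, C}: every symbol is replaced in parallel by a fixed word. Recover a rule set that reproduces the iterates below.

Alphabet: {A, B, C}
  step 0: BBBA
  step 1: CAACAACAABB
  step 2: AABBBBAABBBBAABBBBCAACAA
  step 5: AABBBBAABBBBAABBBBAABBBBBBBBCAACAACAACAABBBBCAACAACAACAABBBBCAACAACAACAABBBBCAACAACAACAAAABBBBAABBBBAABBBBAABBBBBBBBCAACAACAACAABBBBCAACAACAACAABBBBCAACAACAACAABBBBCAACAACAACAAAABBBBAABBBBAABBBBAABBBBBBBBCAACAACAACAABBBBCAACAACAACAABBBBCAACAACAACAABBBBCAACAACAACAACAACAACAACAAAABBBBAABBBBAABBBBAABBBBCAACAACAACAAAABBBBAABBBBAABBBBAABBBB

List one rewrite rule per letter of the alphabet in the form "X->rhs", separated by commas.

A->BB, B->CAA, C->AA

  step 1 ⇒ step 2: CAACAACAABB ⇒ AA·BB·BB·AA·BB·BB·AA·BB·BB·CAA·CAA
    A ↦ BB
    B ↦ CAA
    C ↦ AA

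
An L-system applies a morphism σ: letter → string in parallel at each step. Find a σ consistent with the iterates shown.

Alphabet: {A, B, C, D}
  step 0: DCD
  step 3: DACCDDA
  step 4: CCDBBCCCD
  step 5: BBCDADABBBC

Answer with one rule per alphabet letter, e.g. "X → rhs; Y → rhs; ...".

  step 4 ⇒ step 5: CCDBBCCCD ⇒ B·B·C·DA·DA·B·B·B·C
    B ↦ DA
    C ↦ B
    D ↦ C
  step 3 ⇒ step 4: DACCDDA ⇒ C·CD·B·B·C·C·CD
    A ↦ CD

A->CD, B->DA, C->B, D->C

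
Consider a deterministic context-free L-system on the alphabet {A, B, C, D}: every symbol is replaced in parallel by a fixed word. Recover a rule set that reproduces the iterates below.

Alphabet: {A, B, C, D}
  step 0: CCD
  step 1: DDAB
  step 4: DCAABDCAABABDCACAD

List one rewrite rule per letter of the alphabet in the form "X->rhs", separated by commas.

A->CA, B->D, C->D, D->AB

  step 0 ⇒ step 1: CCD ⇒ D·D·AB
    C ↦ D
    D ↦ AB
    A ↦ CA  (constrained at step 1)
    B ↦ D  (constrained at step 1)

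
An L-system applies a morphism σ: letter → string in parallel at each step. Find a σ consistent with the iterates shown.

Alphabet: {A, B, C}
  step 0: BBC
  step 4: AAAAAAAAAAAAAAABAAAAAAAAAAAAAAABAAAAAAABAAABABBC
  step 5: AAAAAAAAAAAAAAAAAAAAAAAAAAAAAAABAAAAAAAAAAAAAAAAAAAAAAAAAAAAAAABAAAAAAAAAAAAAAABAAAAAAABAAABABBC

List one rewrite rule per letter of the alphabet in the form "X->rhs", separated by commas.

A->AA, B->AB, C->BC

  step 4 ⇒ step 5: AAAAAAAAAAAAAAABAAAAAAAAAAAAAAABAAAAAAABAAABABBC ⇒ AA·AA·AA·AA·AA·AA·AA·AA·AA·AA·AA·AA·AA·AA·AA·AB·AA·AA·AA·AA·AA·AA·AA·AA·AA·AA·AA·AA·AA·AA·AA·AB·AA·AA·AA·AA·AA·AA·AA·AB·AA·AA·AA·AB·AA·AB·AB·BC
    A ↦ AA
    B ↦ AB
    C ↦ BC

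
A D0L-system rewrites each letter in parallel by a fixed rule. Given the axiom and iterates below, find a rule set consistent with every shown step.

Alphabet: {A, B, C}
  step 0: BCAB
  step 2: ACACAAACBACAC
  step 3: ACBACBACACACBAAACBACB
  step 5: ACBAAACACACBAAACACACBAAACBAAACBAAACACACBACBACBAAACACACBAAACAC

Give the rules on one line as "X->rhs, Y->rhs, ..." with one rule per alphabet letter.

A->AC, B->AA, C->B

  step 2 ⇒ step 3: ACACAAACBACAC ⇒ AC·B·AC·B·AC·AC·AC·B·AA·AC·B·AC·B
    A ↦ AC
    B ↦ AA
    C ↦ B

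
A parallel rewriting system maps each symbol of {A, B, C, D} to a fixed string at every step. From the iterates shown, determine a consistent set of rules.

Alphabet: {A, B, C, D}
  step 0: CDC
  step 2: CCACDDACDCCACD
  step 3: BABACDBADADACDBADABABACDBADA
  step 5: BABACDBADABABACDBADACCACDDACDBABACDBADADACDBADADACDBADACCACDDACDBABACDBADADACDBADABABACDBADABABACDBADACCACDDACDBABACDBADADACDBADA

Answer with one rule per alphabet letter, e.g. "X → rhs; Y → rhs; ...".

  step 2 ⇒ step 3: CCACDDACDCCACD ⇒ BA·BA·CD·BA·DA·DA·CD·BA·DA·BA·BA·CD·BA·DA
    A ↦ CD
    C ↦ BA
    D ↦ DA
    B ↦ CCA  (constrained at step 3)

A->CD, B->CCA, C->BA, D->DA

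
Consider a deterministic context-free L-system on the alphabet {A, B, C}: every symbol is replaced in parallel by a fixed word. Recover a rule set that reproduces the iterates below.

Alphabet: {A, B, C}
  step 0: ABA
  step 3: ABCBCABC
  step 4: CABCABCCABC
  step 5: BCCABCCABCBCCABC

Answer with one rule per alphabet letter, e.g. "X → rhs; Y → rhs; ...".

A->C, B->A, C->BC

  step 4 ⇒ step 5: CABCABCCABC ⇒ BC·C·A·BC·C·A·BC·BC·C·A·BC
    A ↦ C
    B ↦ A
    C ↦ BC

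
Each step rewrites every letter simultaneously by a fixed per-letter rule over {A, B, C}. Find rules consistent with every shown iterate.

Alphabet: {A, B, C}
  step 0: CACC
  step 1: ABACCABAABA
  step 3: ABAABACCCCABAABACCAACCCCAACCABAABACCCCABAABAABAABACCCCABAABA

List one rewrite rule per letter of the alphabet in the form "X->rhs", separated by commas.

A->CC, B->AA, C->ABA

  step 0 ⇒ step 1: CACC ⇒ ABA·CC·ABA·ABA
    A ↦ CC
    C ↦ ABA
    B ↦ AA  (constrained at step 1)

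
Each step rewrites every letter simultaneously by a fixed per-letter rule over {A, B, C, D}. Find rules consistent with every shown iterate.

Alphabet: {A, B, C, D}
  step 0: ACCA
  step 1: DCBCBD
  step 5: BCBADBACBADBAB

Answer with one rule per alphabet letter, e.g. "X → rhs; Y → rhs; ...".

A->D, B->A, C->CB, D->B

  step 0 ⇒ step 1: ACCA ⇒ D·CB·CB·D
    A ↦ D
    C ↦ CB
    B ↦ A  (constrained at step 1)
    D ↦ B  (constrained at step 1)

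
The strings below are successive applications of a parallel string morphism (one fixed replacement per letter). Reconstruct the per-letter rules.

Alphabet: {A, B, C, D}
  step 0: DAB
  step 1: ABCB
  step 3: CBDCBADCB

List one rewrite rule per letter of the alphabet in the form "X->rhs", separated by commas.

A->B, B->CB, C->D, D->A

  step 0 ⇒ step 1: DAB ⇒ A·B·CB
    A ↦ B
    B ↦ CB
    D ↦ A
    C ↦ D  (constrained at step 1)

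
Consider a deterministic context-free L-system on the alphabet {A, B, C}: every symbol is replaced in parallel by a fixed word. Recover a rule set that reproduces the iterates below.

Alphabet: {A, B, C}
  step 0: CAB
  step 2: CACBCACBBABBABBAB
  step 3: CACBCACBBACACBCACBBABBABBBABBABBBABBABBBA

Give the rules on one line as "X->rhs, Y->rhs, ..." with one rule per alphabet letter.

  step 2 ⇒ step 3: CACBCACBBABBABBAB ⇒ CAC·B·CAC·BBA·CAC·B·CAC·BBA·BBA·B·BBA·BBA·B·BBA·BBA·B·BBA
    A ↦ B
    B ↦ BBA
    C ↦ CAC

A->B, B->BBA, C->CAC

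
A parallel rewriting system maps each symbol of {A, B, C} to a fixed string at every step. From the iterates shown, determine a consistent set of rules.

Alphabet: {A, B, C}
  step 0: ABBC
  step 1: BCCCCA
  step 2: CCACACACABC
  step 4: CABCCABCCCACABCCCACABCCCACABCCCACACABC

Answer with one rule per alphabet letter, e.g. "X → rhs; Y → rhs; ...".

A->BC, B->C, C->CA

  step 1 ⇒ step 2: BCCCCA ⇒ C·CA·CA·CA·CA·BC
    A ↦ BC
    B ↦ C
    C ↦ CA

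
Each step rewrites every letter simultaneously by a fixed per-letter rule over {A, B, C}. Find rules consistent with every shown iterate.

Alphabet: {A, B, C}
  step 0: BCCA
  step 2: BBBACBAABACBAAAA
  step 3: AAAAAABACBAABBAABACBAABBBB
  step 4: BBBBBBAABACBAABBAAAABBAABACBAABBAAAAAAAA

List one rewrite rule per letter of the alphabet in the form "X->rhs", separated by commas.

A->B, B->AA, C->ACB

  step 3 ⇒ step 4: AAAAAABACBAABBAABACBAABBBB ⇒ B·B·B·B·B·B·AA·B·ACB·AA·B·B·AA·AA·B·B·AA·B·ACB·AA·B·B·AA·AA·AA·AA
    A ↦ B
    B ↦ AA
    C ↦ ACB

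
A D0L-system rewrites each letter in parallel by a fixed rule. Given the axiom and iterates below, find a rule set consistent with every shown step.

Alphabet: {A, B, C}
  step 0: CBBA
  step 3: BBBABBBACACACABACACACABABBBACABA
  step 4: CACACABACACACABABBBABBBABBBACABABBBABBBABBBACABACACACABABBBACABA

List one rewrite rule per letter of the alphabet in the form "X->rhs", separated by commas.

  step 3 ⇒ step 4: BBBABBBACACACABACACACABABBBACABA ⇒ CA·CA·CA·BA·CA·CA·CA·BA·BB·BA·BB·BA·BB·BA·CA·BA·BB·BA·BB·BA·BB·BA·CA·BA·CA·CA·CA·BA·BB·BA·CA·BA
    A ↦ BA
    B ↦ CA
    C ↦ BB

A->BA, B->CA, C->BB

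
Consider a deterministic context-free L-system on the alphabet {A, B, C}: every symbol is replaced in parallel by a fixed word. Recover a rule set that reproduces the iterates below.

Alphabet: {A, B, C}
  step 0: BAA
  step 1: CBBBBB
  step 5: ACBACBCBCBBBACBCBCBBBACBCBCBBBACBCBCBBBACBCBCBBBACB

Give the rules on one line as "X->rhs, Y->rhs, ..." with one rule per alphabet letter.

A->BB, B->CB, C->A

  step 0 ⇒ step 1: BAA ⇒ CB·BB·BB
    A ↦ BB
    B ↦ CB
    C ↦ A  (constrained at step 1)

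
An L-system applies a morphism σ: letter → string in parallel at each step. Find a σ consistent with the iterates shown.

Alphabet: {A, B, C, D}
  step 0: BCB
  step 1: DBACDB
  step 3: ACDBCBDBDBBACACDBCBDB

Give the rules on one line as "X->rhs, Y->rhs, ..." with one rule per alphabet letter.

  step 0 ⇒ step 1: BCB ⇒ DB·AC·DB
    B ↦ DB
    C ↦ AC
    A ↦ B  (constrained at step 1)
    D ↦ CB  (constrained at step 1)

A->B, B->DB, C->AC, D->CB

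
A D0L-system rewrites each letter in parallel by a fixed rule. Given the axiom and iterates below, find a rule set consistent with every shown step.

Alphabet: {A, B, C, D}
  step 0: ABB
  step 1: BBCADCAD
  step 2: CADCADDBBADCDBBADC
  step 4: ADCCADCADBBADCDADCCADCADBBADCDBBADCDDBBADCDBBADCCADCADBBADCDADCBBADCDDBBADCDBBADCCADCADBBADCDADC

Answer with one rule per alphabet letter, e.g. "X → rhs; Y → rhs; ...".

  step 1 ⇒ step 2: BBCADCAD ⇒ CAD·CAD·D·BB·ADC·D·BB·ADC
    A ↦ BB
    B ↦ CAD
    C ↦ D
    D ↦ ADC

A->BB, B->CAD, C->D, D->ADC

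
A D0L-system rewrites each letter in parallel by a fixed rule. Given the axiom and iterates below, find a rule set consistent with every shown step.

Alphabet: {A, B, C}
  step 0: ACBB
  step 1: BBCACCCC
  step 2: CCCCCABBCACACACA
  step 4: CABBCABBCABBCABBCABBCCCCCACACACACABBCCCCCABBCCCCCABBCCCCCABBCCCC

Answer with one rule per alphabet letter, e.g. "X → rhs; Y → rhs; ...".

A->BB, B->CC, C->CA

  step 1 ⇒ step 2: BBCACCCC ⇒ CC·CC·CA·BB·CA·CA·CA·CA
    A ↦ BB
    B ↦ CC
    C ↦ CA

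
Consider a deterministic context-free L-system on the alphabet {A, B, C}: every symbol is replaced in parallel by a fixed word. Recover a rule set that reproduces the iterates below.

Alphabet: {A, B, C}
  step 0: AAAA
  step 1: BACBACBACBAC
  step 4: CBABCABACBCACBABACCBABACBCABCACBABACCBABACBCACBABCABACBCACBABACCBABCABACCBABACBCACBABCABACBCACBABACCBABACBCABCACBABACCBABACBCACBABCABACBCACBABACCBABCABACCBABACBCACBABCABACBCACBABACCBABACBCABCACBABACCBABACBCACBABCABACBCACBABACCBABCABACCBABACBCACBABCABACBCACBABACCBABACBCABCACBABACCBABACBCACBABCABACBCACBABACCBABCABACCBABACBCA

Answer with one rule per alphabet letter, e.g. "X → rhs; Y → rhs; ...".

  step 0 ⇒ step 1: AAAA ⇒ BAC·BAC·BAC·BAC
    A ↦ BAC
    B ↦ CBA  (constrained at step 1)
    C ↦ BCA  (constrained at step 1)

A->BAC, B->CBA, C->BCA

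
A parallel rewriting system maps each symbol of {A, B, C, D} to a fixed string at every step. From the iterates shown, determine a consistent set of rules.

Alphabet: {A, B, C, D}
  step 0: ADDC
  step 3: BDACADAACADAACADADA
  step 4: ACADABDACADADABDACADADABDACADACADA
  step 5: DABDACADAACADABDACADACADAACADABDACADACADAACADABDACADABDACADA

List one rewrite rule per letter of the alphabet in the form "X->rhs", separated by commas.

A->DA, B->A, C->B, D->CA

  step 4 ⇒ step 5: ACADABDACADADABDACADADABDACADACADA ⇒ DA·B·DA·CA·DA·A·CA·DA·B·DA·CA·DA·CA·DA·A·CA·DA·B·DA·CA·DA·CA·DA·A·CA·DA·B·DA·CA·DA·B·DA·CA·DA
    A ↦ DA
    B ↦ A
    C ↦ B
    D ↦ CA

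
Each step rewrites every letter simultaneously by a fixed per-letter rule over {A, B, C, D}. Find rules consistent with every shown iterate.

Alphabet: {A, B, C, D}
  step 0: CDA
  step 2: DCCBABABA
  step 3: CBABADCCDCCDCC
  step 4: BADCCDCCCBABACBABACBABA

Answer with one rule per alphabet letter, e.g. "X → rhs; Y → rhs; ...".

  step 3 ⇒ step 4: CBABADCCDCCDCC ⇒ BA·D·CC·D·CC·C·BA·BA·C·BA·BA·C·BA·BA
    A ↦ CC
    B ↦ D
    C ↦ BA
    D ↦ C

A->CC, B->D, C->BA, D->C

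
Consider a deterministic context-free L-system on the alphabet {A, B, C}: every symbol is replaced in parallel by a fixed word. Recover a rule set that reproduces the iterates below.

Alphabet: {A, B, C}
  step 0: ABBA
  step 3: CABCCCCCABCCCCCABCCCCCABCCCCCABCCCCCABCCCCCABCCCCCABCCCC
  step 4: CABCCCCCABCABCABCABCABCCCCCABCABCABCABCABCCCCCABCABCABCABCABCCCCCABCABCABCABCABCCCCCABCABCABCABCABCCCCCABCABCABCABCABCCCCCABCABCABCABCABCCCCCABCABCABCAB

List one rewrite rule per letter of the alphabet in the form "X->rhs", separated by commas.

  step 3 ⇒ step 4: CABCCCCCABCCCCCABCCCCCABCCCCCABCCCCCABCCCCCABCCCCCABCCCC ⇒ CAB·C·CCC·CAB·CAB·CAB·CAB·CAB·C·CCC·CAB·CAB·CAB·CAB·CAB·C·CCC·CAB·CAB·CAB·CAB·CAB·C·CCC·CAB·CAB·CAB·CAB·CAB·C·CCC·CAB·CAB·CAB·CAB·CAB·C·CCC·CAB·CAB·CAB·CAB·CAB·C·CCC·CAB·CAB·CAB·CAB·CAB·C·CCC·CAB·CAB·CAB·CAB
    A ↦ C
    B ↦ CCC
    C ↦ CAB

A->C, B->CCC, C->CAB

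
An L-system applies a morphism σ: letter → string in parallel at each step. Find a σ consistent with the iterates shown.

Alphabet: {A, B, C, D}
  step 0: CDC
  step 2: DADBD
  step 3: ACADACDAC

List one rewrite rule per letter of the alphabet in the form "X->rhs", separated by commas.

  step 2 ⇒ step 3: DADBD ⇒ AC·AD·AC·D·AC
    A ↦ AD
    B ↦ D
    D ↦ AC
    C ↦ B  (constrained at step 0)

A->AD, B->D, C->B, D->AC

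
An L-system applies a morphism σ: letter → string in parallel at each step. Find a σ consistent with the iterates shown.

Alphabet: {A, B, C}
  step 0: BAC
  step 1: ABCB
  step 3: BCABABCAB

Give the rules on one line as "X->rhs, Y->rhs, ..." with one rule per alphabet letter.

A->C, B->AB, C->B

  step 0 ⇒ step 1: BAC ⇒ AB·C·B
    A ↦ C
    B ↦ AB
    C ↦ B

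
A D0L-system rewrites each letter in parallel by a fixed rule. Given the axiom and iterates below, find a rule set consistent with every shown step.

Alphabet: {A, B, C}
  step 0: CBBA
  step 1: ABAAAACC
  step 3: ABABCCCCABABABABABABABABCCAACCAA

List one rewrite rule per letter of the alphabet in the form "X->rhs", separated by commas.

  step 0 ⇒ step 1: CBBA ⇒ AB·AA·AA·CC
    A ↦ CC
    B ↦ AA
    C ↦ AB

A->CC, B->AA, C->AB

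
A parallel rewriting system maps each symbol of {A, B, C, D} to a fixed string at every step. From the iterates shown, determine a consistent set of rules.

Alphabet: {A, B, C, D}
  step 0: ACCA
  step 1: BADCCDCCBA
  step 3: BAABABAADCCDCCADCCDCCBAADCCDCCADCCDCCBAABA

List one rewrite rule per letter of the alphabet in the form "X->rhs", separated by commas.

A->BA, B->A, C->DCC, D->A

  step 0 ⇒ step 1: ACCA ⇒ BA·DCC·DCC·BA
    A ↦ BA
    C ↦ DCC
    B ↦ A  (constrained at step 1)
    D ↦ A  (constrained at step 1)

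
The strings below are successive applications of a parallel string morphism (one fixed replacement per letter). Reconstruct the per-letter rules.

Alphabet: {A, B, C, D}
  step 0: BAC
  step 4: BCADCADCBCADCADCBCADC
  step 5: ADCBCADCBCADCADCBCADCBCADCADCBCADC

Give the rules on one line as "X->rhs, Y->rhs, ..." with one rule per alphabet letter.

A->BC, B->A, C->DC, D->A

  step 4 ⇒ step 5: BCADCADCBCADCADCBCADC ⇒ A·DC·BC·A·DC·BC·A·DC·A·DC·BC·A·DC·BC·A·DC·A·DC·BC·A·DC
    A ↦ BC
    B ↦ A
    C ↦ DC
    D ↦ A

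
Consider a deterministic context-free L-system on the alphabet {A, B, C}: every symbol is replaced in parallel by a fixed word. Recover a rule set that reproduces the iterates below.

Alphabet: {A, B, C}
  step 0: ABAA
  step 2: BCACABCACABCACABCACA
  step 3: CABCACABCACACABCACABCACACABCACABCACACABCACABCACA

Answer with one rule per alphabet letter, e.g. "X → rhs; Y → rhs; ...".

  step 2 ⇒ step 3: BCACABCACABCACABCACA ⇒ CA·BCA·CA·BCA·CA·CA·BCA·CA·BCA·CA·CA·BCA·CA·BCA·CA·CA·BCA·CA·BCA·CA
    A ↦ CA
    B ↦ CA
    C ↦ BCA

A->CA, B->CA, C->BCA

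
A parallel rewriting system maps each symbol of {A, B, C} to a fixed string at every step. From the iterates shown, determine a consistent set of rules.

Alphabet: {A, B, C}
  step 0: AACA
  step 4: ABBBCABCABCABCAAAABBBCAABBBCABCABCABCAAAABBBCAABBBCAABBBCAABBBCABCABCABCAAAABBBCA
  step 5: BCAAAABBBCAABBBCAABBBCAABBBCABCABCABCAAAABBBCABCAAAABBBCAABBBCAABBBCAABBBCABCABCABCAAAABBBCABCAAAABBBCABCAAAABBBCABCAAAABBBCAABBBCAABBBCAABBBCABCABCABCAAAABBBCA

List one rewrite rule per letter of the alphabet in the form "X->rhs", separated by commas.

A->BCA, B->A, C->BB

  step 4 ⇒ step 5: ABBBCABCABCABCAAAABBBCAABBBCABCABCABCAAAABBBCAABBBCAABBBCAABBBCABCABCABCAAAABBBCA ⇒ BCA·A·A·A·BB·BCA·A·BB·BCA·A·BB·BCA·A·BB·BCA·BCA·BCA·BCA·A·A·A·BB·BCA·BCA·A·A·A·BB·BCA·A·BB·BCA·A·BB·BCA·A·BB·BCA·BCA·BCA·BCA·A·A·A·BB·BCA·BCA·A·A·A·BB·BCA·BCA·A·A·A·BB·BCA·BCA·A·A·A·BB·BCA·A·BB·BCA·A·BB·BCA·A·BB·BCA·BCA·BCA·BCA·A·A·A·BB·BCA
    A ↦ BCA
    B ↦ A
    C ↦ BB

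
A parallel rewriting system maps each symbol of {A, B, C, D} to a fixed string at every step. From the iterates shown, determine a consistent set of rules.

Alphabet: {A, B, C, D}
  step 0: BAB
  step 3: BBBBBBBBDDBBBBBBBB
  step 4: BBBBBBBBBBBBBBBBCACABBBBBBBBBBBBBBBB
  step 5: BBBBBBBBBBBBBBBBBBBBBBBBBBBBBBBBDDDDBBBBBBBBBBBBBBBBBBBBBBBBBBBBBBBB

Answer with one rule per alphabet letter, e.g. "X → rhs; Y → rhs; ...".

A->D, B->BB, C->D, D->CA

  step 4 ⇒ step 5: BBBBBBBBBBBBBBBBCACABBBBBBBBBBBBBBBB ⇒ BB·BB·BB·BB·BB·BB·BB·BB·BB·BB·BB·BB·BB·BB·BB·BB·D·D·D·D·BB·BB·BB·BB·BB·BB·BB·BB·BB·BB·BB·BB·BB·BB·BB·BB
    A ↦ D
    B ↦ BB
    C ↦ D
  step 3 ⇒ step 4: BBBBBBBBDDBBBBBBBB ⇒ BB·BB·BB·BB·BB·BB·BB·BB·CA·CA·BB·BB·BB·BB·BB·BB·BB·BB
    D ↦ CA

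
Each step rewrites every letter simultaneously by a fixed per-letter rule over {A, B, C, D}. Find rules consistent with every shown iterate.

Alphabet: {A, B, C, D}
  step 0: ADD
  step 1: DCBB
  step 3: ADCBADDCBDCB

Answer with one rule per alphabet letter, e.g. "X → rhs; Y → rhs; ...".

A->DC, B->AD, C->CB, D->B

  step 0 ⇒ step 1: ADD ⇒ DC·B·B
    A ↦ DC
    D ↦ B
    B ↦ AD  (constrained at step 1)
    C ↦ CB  (constrained at step 1)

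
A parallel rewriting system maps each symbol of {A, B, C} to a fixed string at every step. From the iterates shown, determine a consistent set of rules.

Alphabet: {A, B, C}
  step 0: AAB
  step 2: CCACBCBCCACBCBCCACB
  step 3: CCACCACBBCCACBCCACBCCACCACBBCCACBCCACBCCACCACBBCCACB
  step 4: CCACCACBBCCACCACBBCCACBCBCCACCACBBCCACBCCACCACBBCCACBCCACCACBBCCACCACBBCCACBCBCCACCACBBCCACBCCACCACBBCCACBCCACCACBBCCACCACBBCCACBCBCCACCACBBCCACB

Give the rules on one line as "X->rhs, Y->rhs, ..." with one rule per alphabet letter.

  step 3 ⇒ step 4: CCACCACBBCCACBCCACBCCACCACBBCCACBCCACBCCACCACBBCCACB ⇒ CCA·CCA·CBB·CCA·CCA·CBB·CCA·CB·CB·CCA·CCA·CBB·CCA·CB·CCA·CCA·CBB·CCA·CB·CCA·CCA·CBB·CCA·CCA·CBB·CCA·CB·CB·CCA·CCA·CBB·CCA·CB·CCA·CCA·CBB·CCA·CB·CCA·CCA·CBB·CCA·CCA·CBB·CCA·CB·CB·CCA·CCA·CBB·CCA·CB
    A ↦ CBB
    B ↦ CB
    C ↦ CCA

A->CBB, B->CB, C->CCA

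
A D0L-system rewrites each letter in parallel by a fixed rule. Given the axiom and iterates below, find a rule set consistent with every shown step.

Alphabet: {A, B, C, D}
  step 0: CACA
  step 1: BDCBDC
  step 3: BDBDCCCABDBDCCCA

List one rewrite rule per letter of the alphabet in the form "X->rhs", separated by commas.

  step 0 ⇒ step 1: CACA ⇒ BD·C·BD·C
    A ↦ C
    C ↦ BD
    B ↦ C  (constrained at step 1)
    D ↦ CA  (constrained at step 1)

A->C, B->C, C->BD, D->CA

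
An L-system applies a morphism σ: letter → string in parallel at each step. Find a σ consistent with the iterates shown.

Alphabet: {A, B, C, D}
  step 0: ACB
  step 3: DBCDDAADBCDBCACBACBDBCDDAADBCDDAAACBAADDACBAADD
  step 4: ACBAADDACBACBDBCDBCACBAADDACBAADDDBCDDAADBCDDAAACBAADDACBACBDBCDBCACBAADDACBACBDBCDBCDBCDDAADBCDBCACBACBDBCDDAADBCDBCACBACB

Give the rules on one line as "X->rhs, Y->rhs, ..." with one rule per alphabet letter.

A->DBC, B->AA, C->DD, D->ACB

  step 3 ⇒ step 4: DBCDDAADBCDBCACBACBDBCDDAADBCDDAAACBAADDACBAADD ⇒ ACB·AA·DD·ACB·ACB·DBC·DBC·ACB·AA·DD·ACB·AA·DD·DBC·DD·AA·DBC·DD·AA·ACB·AA·DD·ACB·ACB·DBC·DBC·ACB·AA·DD·ACB·ACB·DBC·DBC·DBC·DD·AA·DBC·DBC·ACB·ACB·DBC·DD·AA·DBC·DBC·ACB·ACB
    A ↦ DBC
    B ↦ AA
    C ↦ DD
    D ↦ ACB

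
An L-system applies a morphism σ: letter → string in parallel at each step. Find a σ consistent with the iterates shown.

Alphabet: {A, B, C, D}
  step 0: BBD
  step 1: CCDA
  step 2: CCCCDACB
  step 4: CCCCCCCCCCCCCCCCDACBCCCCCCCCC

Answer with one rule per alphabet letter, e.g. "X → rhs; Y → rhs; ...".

  step 1 ⇒ step 2: CCDA ⇒ CC·CC·DA·CB
    A ↦ CB
    C ↦ CC
    D ↦ DA
  step 0 ⇒ step 1: BBD ⇒ C·C·DA
    B ↦ C

A->CB, B->C, C->CC, D->DA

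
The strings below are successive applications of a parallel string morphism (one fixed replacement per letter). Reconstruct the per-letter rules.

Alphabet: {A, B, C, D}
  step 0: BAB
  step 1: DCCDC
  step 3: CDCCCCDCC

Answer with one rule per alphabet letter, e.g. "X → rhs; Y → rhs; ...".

  step 0 ⇒ step 1: BAB ⇒ DC·C·DC
    A ↦ C
    B ↦ DC
    C ↦ A  (constrained at step 1)
    D ↦ AB  (constrained at step 1)

A->C, B->DC, C->A, D->AB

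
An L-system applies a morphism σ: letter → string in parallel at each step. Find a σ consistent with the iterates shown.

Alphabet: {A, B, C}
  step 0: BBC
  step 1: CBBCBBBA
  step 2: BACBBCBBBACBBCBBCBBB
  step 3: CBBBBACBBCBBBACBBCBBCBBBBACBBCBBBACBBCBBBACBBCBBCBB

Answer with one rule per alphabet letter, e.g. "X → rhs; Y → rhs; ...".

A->B, B->CBB, C->BA

  step 2 ⇒ step 3: BACBBCBBBACBBCBBCBBB ⇒ CBB·B·BA·CBB·CBB·BA·CBB·CBB·CBB·B·BA·CBB·CBB·BA·CBB·CBB·BA·CBB·CBB·CBB
    A ↦ B
    B ↦ CBB
    C ↦ BA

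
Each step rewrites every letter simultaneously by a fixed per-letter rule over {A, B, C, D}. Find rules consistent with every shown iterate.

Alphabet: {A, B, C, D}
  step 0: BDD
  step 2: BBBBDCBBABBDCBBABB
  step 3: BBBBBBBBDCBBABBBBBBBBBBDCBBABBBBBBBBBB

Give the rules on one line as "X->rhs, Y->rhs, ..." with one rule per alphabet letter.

  step 2 ⇒ step 3: BBBBDCBBABBDCBBABB ⇒ BB·BB·BB·BB·DCB·BA·BB·BB·BB·BB·BB·DCB·BA·BB·BB·BB·BB·BB
    A ↦ BB
    B ↦ BB
    C ↦ BA
    D ↦ DCB

A->BB, B->BB, C->BA, D->DCB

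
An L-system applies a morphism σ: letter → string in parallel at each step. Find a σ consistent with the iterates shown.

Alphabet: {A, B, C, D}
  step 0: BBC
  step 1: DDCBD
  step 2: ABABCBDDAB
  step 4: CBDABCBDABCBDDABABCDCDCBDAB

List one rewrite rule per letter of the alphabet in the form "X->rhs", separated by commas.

  step 1 ⇒ step 2: DDCBD ⇒ AB·AB·CBD·D·AB
    B ↦ D
    C ↦ CBD
    D ↦ AB
    A ↦ C  (constrained at step 2)

A->C, B->D, C->CBD, D->AB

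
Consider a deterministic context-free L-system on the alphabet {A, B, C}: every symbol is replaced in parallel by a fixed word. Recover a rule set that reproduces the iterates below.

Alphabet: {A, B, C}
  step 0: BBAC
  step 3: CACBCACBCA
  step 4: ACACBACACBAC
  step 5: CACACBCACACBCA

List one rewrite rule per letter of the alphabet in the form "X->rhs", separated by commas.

  step 4 ⇒ step 5: ACACBACACBAC ⇒ C·A·C·A·CB·C·A·C·A·CB·C·A
    A ↦ C
    B ↦ CB
    C ↦ A

A->C, B->CB, C->A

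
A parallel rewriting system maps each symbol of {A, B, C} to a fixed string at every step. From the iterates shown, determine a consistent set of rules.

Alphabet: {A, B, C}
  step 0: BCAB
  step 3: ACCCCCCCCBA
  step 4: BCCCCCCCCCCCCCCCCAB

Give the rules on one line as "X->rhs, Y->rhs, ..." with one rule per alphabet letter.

A->B, B->A, C->CC

  step 3 ⇒ step 4: ACCCCCCCCBA ⇒ B·CC·CC·CC·CC·CC·CC·CC·CC·A·B
    A ↦ B
    B ↦ A
    C ↦ CC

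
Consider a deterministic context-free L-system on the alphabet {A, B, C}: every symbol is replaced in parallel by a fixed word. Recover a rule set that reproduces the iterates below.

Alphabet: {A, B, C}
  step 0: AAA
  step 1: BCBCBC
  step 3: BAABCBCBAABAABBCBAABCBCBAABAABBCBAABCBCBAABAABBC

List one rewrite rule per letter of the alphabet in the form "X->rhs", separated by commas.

  step 0 ⇒ step 1: AAA ⇒ BC·BC·BC
    A ↦ BC
    B ↦ BAA  (constrained at step 1)
    C ↦ BBC  (constrained at step 1)

A->BC, B->BAA, C->BBC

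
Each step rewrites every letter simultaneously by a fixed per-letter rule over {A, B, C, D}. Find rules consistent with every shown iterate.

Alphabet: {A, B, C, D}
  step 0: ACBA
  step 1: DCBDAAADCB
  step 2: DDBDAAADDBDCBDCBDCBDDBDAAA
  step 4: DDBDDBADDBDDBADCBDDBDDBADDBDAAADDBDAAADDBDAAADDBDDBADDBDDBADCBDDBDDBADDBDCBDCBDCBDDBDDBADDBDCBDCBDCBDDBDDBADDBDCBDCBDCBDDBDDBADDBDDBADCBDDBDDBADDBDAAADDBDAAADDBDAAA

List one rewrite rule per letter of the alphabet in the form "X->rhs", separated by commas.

A->DCB, B->A, C->DAA, D->DDB

  step 1 ⇒ step 2: DCBDAAADCB ⇒ DDB·DAA·A·DDB·DCB·DCB·DCB·DDB·DAA·A
    A ↦ DCB
    B ↦ A
    C ↦ DAA
    D ↦ DDB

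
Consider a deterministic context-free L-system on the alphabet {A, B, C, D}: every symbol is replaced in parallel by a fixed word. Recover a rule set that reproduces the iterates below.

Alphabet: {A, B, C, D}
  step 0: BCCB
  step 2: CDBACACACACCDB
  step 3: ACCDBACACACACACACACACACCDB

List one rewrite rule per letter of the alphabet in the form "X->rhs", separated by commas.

  step 2 ⇒ step 3: CDBACACACACCDB ⇒ AC·C·DB·AC·AC·AC·AC·AC·AC·AC·AC·AC·C·DB
    A ↦ AC
    B ↦ DB
    C ↦ AC
    D ↦ C

A->AC, B->DB, C->AC, D->C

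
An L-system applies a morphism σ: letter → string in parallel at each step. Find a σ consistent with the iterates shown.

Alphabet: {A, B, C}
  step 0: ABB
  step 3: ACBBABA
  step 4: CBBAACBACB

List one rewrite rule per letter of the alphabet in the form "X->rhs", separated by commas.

  step 3 ⇒ step 4: ACBBABA ⇒ CB·B·A·A·CB·A·CB
    A ↦ CB
    B ↦ A
    C ↦ B

A->CB, B->A, C->B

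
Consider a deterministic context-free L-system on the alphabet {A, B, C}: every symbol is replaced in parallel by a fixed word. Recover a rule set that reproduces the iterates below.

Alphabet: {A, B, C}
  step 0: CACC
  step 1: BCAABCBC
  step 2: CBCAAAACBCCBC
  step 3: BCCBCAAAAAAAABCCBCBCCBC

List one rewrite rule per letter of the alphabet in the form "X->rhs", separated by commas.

A->AA, B->C, C->BC

  step 2 ⇒ step 3: CBCAAAACBCCBC ⇒ BC·C·BC·AA·AA·AA·AA·BC·C·BC·BC·C·BC
    A ↦ AA
    B ↦ C
    C ↦ BC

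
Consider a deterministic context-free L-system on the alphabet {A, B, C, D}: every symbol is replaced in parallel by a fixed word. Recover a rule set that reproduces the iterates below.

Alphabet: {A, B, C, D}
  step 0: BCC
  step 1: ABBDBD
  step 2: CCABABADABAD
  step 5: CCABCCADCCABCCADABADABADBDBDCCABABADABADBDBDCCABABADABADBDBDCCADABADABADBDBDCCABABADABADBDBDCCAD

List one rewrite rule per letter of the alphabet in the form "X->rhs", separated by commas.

  step 1 ⇒ step 2: ABBDBD ⇒ CC·AB·AB·AD·AB·AD
    A ↦ CC
    B ↦ AB
    D ↦ AD
  step 0 ⇒ step 1: BCC ⇒ AB·BD·BD
    C ↦ BD

A->CC, B->AB, C->BD, D->AD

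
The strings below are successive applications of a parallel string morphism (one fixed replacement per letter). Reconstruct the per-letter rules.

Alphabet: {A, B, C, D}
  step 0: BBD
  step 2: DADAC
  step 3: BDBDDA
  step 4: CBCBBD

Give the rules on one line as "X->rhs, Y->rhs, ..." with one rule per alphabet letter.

  step 3 ⇒ step 4: BDBDDA ⇒ C·B·C·B·B·D
    A ↦ D
    B ↦ C
    D ↦ B
  step 2 ⇒ step 3: DADAC ⇒ B·D·B·D·DA
    C ↦ DA

A->D, B->C, C->DA, D->B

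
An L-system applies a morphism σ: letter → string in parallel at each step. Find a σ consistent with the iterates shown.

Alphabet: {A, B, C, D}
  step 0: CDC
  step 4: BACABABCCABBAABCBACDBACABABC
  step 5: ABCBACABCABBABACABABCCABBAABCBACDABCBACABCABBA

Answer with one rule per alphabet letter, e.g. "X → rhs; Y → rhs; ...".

A->C, B->AB, C->BA, D->CD

  step 4 ⇒ step 5: BACABABCCABBAABCBACDBACABABC ⇒ AB·C·BA·C·AB·C·AB·BA·BA·C·AB·AB·C·C·AB·BA·AB·C·BA·CD·AB·C·BA·C·AB·C·AB·BA
    A ↦ C
    B ↦ AB
    C ↦ BA
    D ↦ CD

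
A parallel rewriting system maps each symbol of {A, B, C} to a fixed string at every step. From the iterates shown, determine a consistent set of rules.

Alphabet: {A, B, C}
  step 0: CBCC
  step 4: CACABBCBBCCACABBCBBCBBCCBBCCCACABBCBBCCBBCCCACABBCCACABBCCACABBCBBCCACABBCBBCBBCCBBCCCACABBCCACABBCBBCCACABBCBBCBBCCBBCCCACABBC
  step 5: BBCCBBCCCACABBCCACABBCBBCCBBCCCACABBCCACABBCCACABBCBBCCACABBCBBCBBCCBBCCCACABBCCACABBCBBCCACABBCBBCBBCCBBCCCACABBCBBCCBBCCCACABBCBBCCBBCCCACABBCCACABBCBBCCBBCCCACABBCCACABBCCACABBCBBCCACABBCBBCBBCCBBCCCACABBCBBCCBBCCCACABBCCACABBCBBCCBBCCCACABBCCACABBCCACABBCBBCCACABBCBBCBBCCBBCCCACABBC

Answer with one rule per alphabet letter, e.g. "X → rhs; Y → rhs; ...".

A->C, B->CA, C->BBC

  step 4 ⇒ step 5: CACABBCBBCCACABBCBBCBBCCBBCCCACABBCBBCCBBCCCACABBCCACABBCCACABBCBBCCACABBCBBCBBCCBBCCCACABBCCACABBCBBCCACABBCBBCBBCCBBCCCACABBC ⇒ BBC·C·BBC·C·CA·CA·BBC·CA·CA·BBC·BBC·C·BBC·C·CA·CA·BBC·CA·CA·BBC·CA·CA·BBC·BBC·CA·CA·BBC·BBC·BBC·C·BBC·C·CA·CA·BBC·CA·CA·BBC·BBC·CA·CA·BBC·BBC·BBC·C·BBC·C·CA·CA·BBC·BBC·C·BBC·C·CA·CA·BBC·BBC·C·BBC·C·CA·CA·BBC·CA·CA·BBC·BBC·C·BBC·C·CA·CA·BBC·CA·CA·BBC·CA·CA·BBC·BBC·CA·CA·BBC·BBC·BBC·C·BBC·C·CA·CA·BBC·BBC·C·BBC·C·CA·CA·BBC·CA·CA·BBC·BBC·C·BBC·C·CA·CA·BBC·CA·CA·BBC·CA·CA·BBC·BBC·CA·CA·BBC·BBC·BBC·C·BBC·C·CA·CA·BBC
    A ↦ C
    B ↦ CA
    C ↦ BBC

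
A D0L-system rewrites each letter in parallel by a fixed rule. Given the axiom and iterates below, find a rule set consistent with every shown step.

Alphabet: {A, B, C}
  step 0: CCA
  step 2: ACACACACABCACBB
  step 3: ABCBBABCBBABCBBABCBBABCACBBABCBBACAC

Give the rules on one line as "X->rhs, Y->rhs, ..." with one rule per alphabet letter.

A->ABC, B->AC, C->BB

  step 2 ⇒ step 3: ACACACACABCACBB ⇒ ABC·BB·ABC·BB·ABC·BB·ABC·BB·ABC·AC·BB·ABC·BB·AC·AC
    A ↦ ABC
    B ↦ AC
    C ↦ BB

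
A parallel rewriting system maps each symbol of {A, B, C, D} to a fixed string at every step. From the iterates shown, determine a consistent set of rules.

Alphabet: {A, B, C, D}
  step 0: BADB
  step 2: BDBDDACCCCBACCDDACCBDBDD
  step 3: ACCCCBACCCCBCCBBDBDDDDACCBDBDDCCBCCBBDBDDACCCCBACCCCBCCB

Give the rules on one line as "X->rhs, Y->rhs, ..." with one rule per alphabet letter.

  step 2 ⇒ step 3: BDBDDACCCCBACCDDACCBDBDD ⇒ ACC·CCB·ACC·CCB·CCB·BDB·D·D·D·D·ACC·BDB·D·D·CCB·CCB·BDB·D·D·ACC·CCB·ACC·CCB·CCB
    A ↦ BDB
    B ↦ ACC
    C ↦ D
    D ↦ CCB

A->BDB, B->ACC, C->D, D->CCB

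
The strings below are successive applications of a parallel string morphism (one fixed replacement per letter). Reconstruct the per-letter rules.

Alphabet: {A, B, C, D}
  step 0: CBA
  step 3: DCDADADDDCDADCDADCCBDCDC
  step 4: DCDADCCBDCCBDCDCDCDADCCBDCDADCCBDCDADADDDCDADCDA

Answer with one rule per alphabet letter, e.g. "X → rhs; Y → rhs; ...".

  step 3 ⇒ step 4: DCDADADDDCDADCDADCCBDCDC ⇒ DC·DA·DC·CB·DC·CB·DC·DC·DC·DA·DC·CB·DC·DA·DC·CB·DC·DA·DA·DD·DC·DA·DC·DA
    A ↦ CB
    B ↦ DD
    C ↦ DA
    D ↦ DC

A->CB, B->DD, C->DA, D->DC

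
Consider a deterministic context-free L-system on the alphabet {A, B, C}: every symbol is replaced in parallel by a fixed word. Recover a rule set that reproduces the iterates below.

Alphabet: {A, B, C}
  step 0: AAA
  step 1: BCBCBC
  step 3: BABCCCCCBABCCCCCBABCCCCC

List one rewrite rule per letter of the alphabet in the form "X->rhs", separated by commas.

A->BC, B->BA, C->CC

  step 0 ⇒ step 1: AAA ⇒ BC·BC·BC
    A ↦ BC
    B ↦ BA  (constrained at step 1)
    C ↦ CC  (constrained at step 1)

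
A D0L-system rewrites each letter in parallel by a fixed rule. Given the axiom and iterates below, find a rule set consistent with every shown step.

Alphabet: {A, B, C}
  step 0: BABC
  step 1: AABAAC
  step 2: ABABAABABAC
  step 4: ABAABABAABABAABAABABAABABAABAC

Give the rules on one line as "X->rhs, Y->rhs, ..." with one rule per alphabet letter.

A->AB, B->A, C->AC

  step 1 ⇒ step 2: AABAAC ⇒ AB·AB·A·AB·AB·AC
    A ↦ AB
    B ↦ A
    C ↦ AC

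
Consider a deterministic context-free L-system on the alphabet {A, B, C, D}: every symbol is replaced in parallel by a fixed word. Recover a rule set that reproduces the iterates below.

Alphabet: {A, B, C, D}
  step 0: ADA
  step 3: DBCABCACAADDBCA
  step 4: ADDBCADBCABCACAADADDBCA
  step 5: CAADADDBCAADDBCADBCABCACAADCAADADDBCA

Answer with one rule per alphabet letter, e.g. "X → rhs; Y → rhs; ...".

A->CA, B->D, C->B, D->AD

  step 4 ⇒ step 5: ADDBCADBCABCACAADADDBCA ⇒ CA·AD·AD·D·B·CA·AD·D·B·CA·D·B·CA·B·CA·CA·AD·CA·AD·AD·D·B·CA
    A ↦ CA
    B ↦ D
    C ↦ B
    D ↦ AD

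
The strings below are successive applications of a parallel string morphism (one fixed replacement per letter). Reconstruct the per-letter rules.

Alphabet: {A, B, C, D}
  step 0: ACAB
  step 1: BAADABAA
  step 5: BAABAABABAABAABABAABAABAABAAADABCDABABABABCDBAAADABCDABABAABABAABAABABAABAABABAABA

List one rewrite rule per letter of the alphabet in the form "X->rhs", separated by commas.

  step 0 ⇒ step 1: ACAB ⇒ BA·ADA·BA·A
    A ↦ BA
    B ↦ A
    C ↦ ADA
    D ↦ BCD  (constrained at step 1)

A->BA, B->A, C->ADA, D->BCD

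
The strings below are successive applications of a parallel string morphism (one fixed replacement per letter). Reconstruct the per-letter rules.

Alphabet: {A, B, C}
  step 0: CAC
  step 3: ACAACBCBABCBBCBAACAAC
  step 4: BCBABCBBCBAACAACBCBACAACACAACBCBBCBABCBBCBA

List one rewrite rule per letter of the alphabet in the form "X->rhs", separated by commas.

  step 3 ⇒ step 4: ACAACBCBABCBBCBAACAAC ⇒ BCB·A·BCB·BCB·A·AC·A·AC·BCB·AC·A·AC·AC·A·AC·BCB·BCB·A·BCB·BCB·A
    A ↦ BCB
    B ↦ AC
    C ↦ A

A->BCB, B->AC, C->A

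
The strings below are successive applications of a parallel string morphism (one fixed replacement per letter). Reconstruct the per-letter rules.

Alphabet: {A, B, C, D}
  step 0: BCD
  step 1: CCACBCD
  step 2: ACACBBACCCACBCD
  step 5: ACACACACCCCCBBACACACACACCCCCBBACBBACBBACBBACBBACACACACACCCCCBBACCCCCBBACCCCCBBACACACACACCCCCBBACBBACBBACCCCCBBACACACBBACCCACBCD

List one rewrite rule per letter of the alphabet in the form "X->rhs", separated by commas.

  step 1 ⇒ step 2: CCACBCD ⇒ AC·AC·BB·AC·CC·AC·BCD
    A ↦ BB
    B ↦ CC
    C ↦ AC
    D ↦ BCD

A->BB, B->CC, C->AC, D->BCD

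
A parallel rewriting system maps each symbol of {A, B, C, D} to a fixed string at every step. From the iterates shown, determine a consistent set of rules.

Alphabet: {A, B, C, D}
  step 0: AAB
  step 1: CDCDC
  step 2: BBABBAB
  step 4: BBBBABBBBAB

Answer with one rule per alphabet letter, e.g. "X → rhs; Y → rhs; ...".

  step 1 ⇒ step 2: CDCDC ⇒ B·BA·B·BA·B
    C ↦ B
    D ↦ BA
  step 0 ⇒ step 1: AAB ⇒ CD·CD·C
    A ↦ CD
  step 0 ⇒ step 1: AAB ⇒ CD·CD·C
    B ↦ C

A->CD, B->C, C->B, D->BA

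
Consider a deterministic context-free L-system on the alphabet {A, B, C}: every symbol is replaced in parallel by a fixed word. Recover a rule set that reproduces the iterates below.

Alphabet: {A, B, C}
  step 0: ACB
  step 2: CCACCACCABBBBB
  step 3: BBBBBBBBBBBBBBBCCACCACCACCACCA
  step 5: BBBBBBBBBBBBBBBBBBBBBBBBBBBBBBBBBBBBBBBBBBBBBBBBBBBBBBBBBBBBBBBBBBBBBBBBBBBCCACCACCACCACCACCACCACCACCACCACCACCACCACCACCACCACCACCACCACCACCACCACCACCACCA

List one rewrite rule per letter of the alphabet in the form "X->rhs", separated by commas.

  step 2 ⇒ step 3: CCACCACCABBBBB ⇒ BB·BB·B·BB·BB·B·BB·BB·B·CCA·CCA·CCA·CCA·CCA
    A ↦ B
    B ↦ CCA
    C ↦ BB

A->B, B->CCA, C->BB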